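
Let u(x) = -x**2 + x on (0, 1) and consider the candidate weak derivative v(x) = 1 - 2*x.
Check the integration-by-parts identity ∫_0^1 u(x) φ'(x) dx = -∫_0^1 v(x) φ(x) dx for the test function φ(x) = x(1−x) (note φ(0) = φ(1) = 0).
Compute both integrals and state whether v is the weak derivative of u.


LHS = 0, RHS = 0. Yes, v = u' weakly.

u(x) = -x**2 + x, classical derivative u'(x) = 1 - 2*x.
φ(x) = x(1−x), so φ'(x) = 1 - 2*x.
Note φ(0) = φ(1) = 0, so the boundary term u·φ vanishes.
LHS = ∫_0^1 u(x) φ'(x) dx = ∫_0^1 (2*x^3 - 3*x^2 + x) dx. Term by term:
  ∫_0^1 2*x^3 dx = 1/2;  ∫_0^1 -3*x^2 dx = -1;  ∫_0^1 x dx = 1/2.
Sum: 1/2 − 1 + 1/2 = 0.
So LHS = 0.
∫_0^1 v(x) φ(x) dx = ∫_0^1 (2*x^3 - 3*x^2 + x) dx. Term by term:
  ∫_0^1 2*x^3 dx = 1/2;  ∫_0^1 -3*x^2 dx = -1;  ∫_0^1 x dx = 1/2.
Sum: 1/2 − 1 + 1/2 = 0.
So RHS = -∫_0^1 v(x) φ(x) dx = 0.
LHS = RHS, so the identity holds for this test φ.
Moreover u is smooth here and v(x) = u'(x) = 1 - 2*x pointwise, so the identity holds for every test function. Hence v is the weak derivative of u.


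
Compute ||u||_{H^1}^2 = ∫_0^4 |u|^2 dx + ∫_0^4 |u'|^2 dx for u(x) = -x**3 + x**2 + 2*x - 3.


||u||_{H^1}^2 = 197684/105

The H^1 norm (squared) on an interval (0, L) is
  ||u||_{H^1}^2 = ∫_0^L u(x)^2 dx + ∫_0^L u'(x)^2 dx.
Compute u'(x) = -3*x**2 + 2*x + 2.
Then u(x)^2 = x**6 - 2*x**5 - 3*x**4 + 10*x**3 - 2*x**2 - 12*x + 9 and u'(x)^2 = 9*x**4 - 12*x**3 - 8*x**2 + 8*x + 4.
Integrate each monomial from 0 to 4 using ∫_0^4 c·x^n dx = c·4^(n+1)/(n+1):
  ∫_0^4 u(x)^2 dx = ∫_0^4 (x^6 - 2*x^5 - 3*x^4 + 10*x^3 - 2*x^2 - 12*x + 9) dx. Term by term:
    ∫_0^4 x^6 dx = 16384/7;  ∫_0^4 -2*x^5 dx = -4096/3;  ∫_0^4 -3*x^4 dx = -3072/5;
    ∫_0^4 10*x^3 dx = 640;  ∫_0^4 -2*x^2 dx = -128/3;  ∫_0^4 -12*x dx = -96;
    ∫_0^4 9 dx = 36.
  Sum: 16384/7 − 4096/3 − 3072/5 + 640 − 128/3 − 96 + 36 = 31436/35.
  ∫_0^4 u'(x)^2 dx = ∫_0^4 (9*x^4 - 12*x^3 - 8*x^2 + 8*x + 4) dx. Term by term:
    ∫_0^4 9*x^4 dx = 9216/5;  ∫_0^4 -12*x^3 dx = -768;  ∫_0^4 -8*x^2 dx = -512/3;
    ∫_0^4 8*x dx = 64;  ∫_0^4 4 dx = 16.
  Sum: 9216/5 − 768 − 512/3 + 64 + 16 = 14768/15.
Adding: ||u||_{H^1}^2 = 31436/35 + 14768/15 = 197684/105.


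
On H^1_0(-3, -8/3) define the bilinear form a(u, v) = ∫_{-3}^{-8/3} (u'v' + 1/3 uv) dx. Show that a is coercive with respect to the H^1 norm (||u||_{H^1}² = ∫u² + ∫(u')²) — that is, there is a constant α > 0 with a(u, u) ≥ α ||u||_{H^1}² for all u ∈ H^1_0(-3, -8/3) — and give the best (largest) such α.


α = (1 + 27*π^2)/(3*(1 + 9*π^2))

Coercivity of a(·,·) on H^1_0(-3, -8/3) means a(u, u) ≥ α ||u||_{H^1}² for every u ∈ H^1_0.
The interval has length L = 1/3, and Poincaré/coercivity depend only on L. Here a(u, u) = ∫(u')² + (1/3)·∫u².
Here 0 < c = 1/3 < 1. The condition a(u,u) ≥ α||u||_{H^1}² reads (1−α)∫(u')² ≥ (α−c)∫u². Any admissible α is ≤ 1 (rapidly oscillating u have ∫u²/∫(u')² → 0), and α = 1 would force 0 ≥ (1−c)∫u², impossible since c < 1; so 1−α > 0. By the sharp Poincaré inequality on H^1_0 of an interval of length L, ∫(u')² ≥ (π/L)²∫u² with equality for the first sine mode sin(π(x−x₀)/L) (x₀ the left endpoint), so the inequality holds for all u iff (1−α)(π/L)² ≥ α − c, i.e. α ≤ ((π/L)² + c)/((π/L)² + 1) = (1 + c(L/π)²)/(1 + (L/π)²). With (π/L)² = 9*π^2 and c = 1/3, the largest admissible constant is α = ((π/L)² + c)/((π/L)² + 1).
Simplifying, α = (1 + 27*π^2)/(3*(1 + 9*π^2)).


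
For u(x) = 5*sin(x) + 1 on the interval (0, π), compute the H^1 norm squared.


||u||_{H^1(0,π)}^2 = 20 + 26*π

u'(x) = 5*cos(x).
Expand u² and (u')² and integrate term by term on (0, π), using: for integers n ≥ 1, ∫_0^π sin²(nx) dx = ∫_0^π cos²(nx) dx = π/2; for n ≠ n', ∫_0^π sin(nx)sin(n'x) dx = ∫_0^π cos(nx)cos(n'x) dx = 0; and by product-to-sum, ∫_0^π sin(nx)cos(n'x) dx = ½∫_0^π [sin((n+n')x) + sin((n−n')x)] dx, which is 0 when n+n' is even and 2n/(n²−n'²) when n+n' is odd (it need not vanish on (0, π)). For the constant mode: ∫_0^π 1 dx = π, ∫_0^π cos(nx) dx = 0, ∫_0^π sin(nx) dx = (1−(−1)^n)/n.
  u² squared terms: (1)²·∫1 dx = 1·π = π;  (5)²·∫sin(x)² dx = 25·π/2 = 25*π/2.
  u² cross terms: 2·(1)·(5)·∫1·sin(x) dx = 10·(2) = 20.
  So ∫_0^π u² dx = π + 25*π/2 + 20 = 20 + 27*π/2.
  (u')² squared terms: (5)²·∫cos(x)² dx = 25·π/2 = 25*π/2.
  So ∫_0^π (u')² dx = 25*π/2.
||u||_{H^1}^2 = (20 + 27*π/2) + (25*π/2) = 20 + 26*π.


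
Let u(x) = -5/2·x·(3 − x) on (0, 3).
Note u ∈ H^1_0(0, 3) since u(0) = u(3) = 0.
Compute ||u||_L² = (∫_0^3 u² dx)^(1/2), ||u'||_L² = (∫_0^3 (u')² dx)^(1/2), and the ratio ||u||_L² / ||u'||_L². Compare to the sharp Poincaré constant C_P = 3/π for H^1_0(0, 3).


||u||_L² / ||u'||_L² = 3*sqrt(10)/10 < C_P = 3/π.

u(x) = -5/2·x·(3 − x), so u'(x) = 5*x - 15/2.
u(x) = -5/2·x·(3 − x) vanishes at x = 0 and x = 3, so u ∈ H^1_0(0, 3). Differentiate via the product rule and integrate the resulting polynomials term by term.
  ∫_0^3 u² dx = ∫_0^3 (25*x^4/4 - 75*x^3/2 + 225*x^2/4) dx. Term by term:
    ∫_0^3 25*x^4/4 dx = 1215/4;  ∫_0^3 -75*x^3/2 dx = -6075/8;  ∫_0^3 225*x^2/4 dx = 2025/4.
  Sum: 1215/4 − 6075/8 + 2025/4 = 405/8.
  ∫_0^3 (u')² dx = ∫_0^3 (25*x^2 - 75*x + 225/4) dx. Term by term:
    ∫_0^3 25*x^2 dx = 225;  ∫_0^3 -75*x dx = -675/2;  ∫_0^3 225/4 dx = 675/4.
  Sum: 225 − 675/2 + 675/4 = 225/4.
∫_0^3 u² dx = 405/8, so ||u||_L² = 9*sqrt(10)/4.
∫_0^3 (u')² dx = 225/4, so ||u'||_L² = 15/2.
Ratio ||u||_L² / ||u'||_L² = 3*sqrt(10)/10.
Sharp Poincaré constant on H^1_0(0, 3) is C_P = L/π = 3/π, achieved by sin(π/3·x).
A polynomial bump cannot attain the sharp Poincaré constant (only the first sine eigenfunction does), so the ratio is strictly less than C_P, consistent with ||u||_L² ≤ C_P ||u'||_L².


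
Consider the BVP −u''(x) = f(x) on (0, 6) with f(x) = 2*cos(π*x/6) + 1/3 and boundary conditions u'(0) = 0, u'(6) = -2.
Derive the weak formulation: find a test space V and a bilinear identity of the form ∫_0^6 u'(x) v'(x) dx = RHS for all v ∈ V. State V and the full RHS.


V = H^1(0, 6) (v unrestricted at boundary; u is determined up to an additive constant); weak form: ∫_0^6 u'v' dx = ∫_0^6 (2*cos(π*x/6) + 1/3) v dx − 2·v(6) for all v ∈ V.

Multiply both sides by a test function v and integrate from 0 to 6:
  ∫_0^6 −u''(x) v(x) dx = ∫_0^6 f(x) v(x) dx.
Integrate the LHS by parts once:
  ∫_0^6 −u'' v dx = −[u'(x) v(x)]_0^6 + ∫_0^6 u'(x) v'(x) dx.
Thus ∫_0^6 u'(x) v'(x) dx = ∫_0^6 f(x) v(x) dx + [u'(x) v(x)]_0^6.
Choose V so that boundary terms are either known or forced to vanish.
u has inhomogeneous Neumann u'(0) = 0, u'(6) = -2. [u' v]_0^6 = (-2)·v(6) − (0)·v(0) = − 2·v(6). Take V = H^1(0, 6); boundary term becomes part of RHS.
Weak formulation: find u (satisfying any essential BC) such that ∫_0^6 u'(x) v'(x) dx = ∫_0^6 f v dx − 2·v(6) for all v ∈ V (Neumann data are natural BCs: they enter the RHS as boundary terms).
Substituting f(x) = 2*cos(π*x/6) + 1/3, the right-hand side is ∫_0^6 (2*cos(π*x/6) + 1/3) v dx − 2·v(6).
Compatibility check (pure Neumann): taking v ≡ 1 ∈ V gives 0 = ∫_0^6 f dx + (-2) − (0), i.e. ∫_0^6 f dx must equal u'(0) − u'(6) = 2. Indeed ∫_0^6 (2*cos(π*x/6) + 1/3) dx = 2, so the data are compatible. The solution is then unique only up to an additive constant (fix it e.g. by requiring ∫_0^6 u dx = 0).


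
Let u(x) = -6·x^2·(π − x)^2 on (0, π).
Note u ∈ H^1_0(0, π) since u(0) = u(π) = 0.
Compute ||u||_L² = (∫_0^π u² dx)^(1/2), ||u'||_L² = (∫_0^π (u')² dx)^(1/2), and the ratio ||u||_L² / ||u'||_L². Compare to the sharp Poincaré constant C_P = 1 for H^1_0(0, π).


||u||_L² / ||u'||_L² = sqrt(3)*π/6 < C_P = 1.

u(x) = -6·x^2·(π − x)^2, so u'(x) = 12*x*(x*(π - x) - (x - π)^2).
u(x) = -6·x^2·(π − x)^2 vanishes at x = 0 and x = π, so u ∈ H^1_0(0, π). Differentiate via the product rule and integrate the resulting polynomials term by term.
  ∫_0^π u² dx = ∫_0^π (36*x^8 - 144*π*x^7 + 216*π^2*x^6 - 144*π^3*x^5 + 36*π^4*x^4) dx. Term by term:
    ∫_0^π 36*x^8 dx = 4*π^9;  ∫_0^π -144*π*x^7 dx = -18*π^9;  ∫_0^π 216*π^2*x^6 dx = 216*π^9/7;
    ∫_0^π -144*π^3*x^5 dx = -24*π^9;  ∫_0^π 36*π^4*x^4 dx = 36*π^9/5.
  Sum: 4*π^9 − 18*π^9 + 216*π^9/7 − 24*π^9 + 36*π^9/5 = 2*π^9/35.
  ∫_0^π (u')² dx = ∫_0^π (576*x^6 - 1728*π*x^5 + 1872*π^2*x^4 - 864*π^3*x^3 + 144*π^4*x^2) dx. Term by term:
    ∫_0^π 576*x^6 dx = 576*π^7/7;  ∫_0^π -1728*π*x^5 dx = -288*π^7;  ∫_0^π 1872*π^2*x^4 dx = 1872*π^7/5;
    ∫_0^π -864*π^3*x^3 dx = -216*π^7;  ∫_0^π 144*π^4*x^2 dx = 48*π^7.
  Sum: 576*π^7/7 − 288*π^7 + 1872*π^7/5 − 216*π^7 + 48*π^7 = 24*π^7/35.
∫_0^π u² dx = 2*π^9/35, so ||u||_L² = sqrt(70)*π^(9/2)/35.
∫_0^π (u')² dx = 24*π^7/35, so ||u'||_L² = 2*sqrt(210)*π^(7/2)/35.
Ratio ||u||_L² / ||u'||_L² = sqrt(3)*π/6.
Sharp Poincaré constant on H^1_0(0, π) is C_P = L/π = 1, achieved by sin(x).
A polynomial bump cannot attain the sharp Poincaré constant (only the first sine eigenfunction does), so the ratio is strictly less than C_P, consistent with ||u||_L² ≤ C_P ||u'||_L².


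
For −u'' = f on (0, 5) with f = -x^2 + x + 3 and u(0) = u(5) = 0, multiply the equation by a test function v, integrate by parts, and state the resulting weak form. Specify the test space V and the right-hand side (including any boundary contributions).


V = H^1_0(0, 5) (so v(0) = v(5) = 0); weak form: ∫_0^5 u'v' dx = ∫_0^5 (-x^2 + x + 3) v dx for all v ∈ V.

Multiply both sides by a test function v and integrate from 0 to 5:
  ∫_0^5 −u''(x) v(x) dx = ∫_0^5 f(x) v(x) dx.
Integrate the LHS by parts once:
  ∫_0^5 −u'' v dx = −[u'(x) v(x)]_0^5 + ∫_0^5 u'(x) v'(x) dx.
Thus ∫_0^5 u'(x) v'(x) dx = ∫_0^5 f(x) v(x) dx + [u'(x) v(x)]_0^5.
Choose V so that boundary terms are either known or forced to vanish.
u is Dirichlet: u(0) = u(5) = 0. Let V = H^1_0(0, 5); then v(0) = v(5) = 0, and [u' v]_0^5 = 0.
Weak formulation: find u (satisfying any essential BC) such that ∫_0^5 u'(x) v'(x) dx = ∫_0^5 f v dx for all v ∈ V.
Substituting f(x) = -x^2 + x + 3, the right-hand side is ∫_0^5 (-x^2 + x + 3) v dx.


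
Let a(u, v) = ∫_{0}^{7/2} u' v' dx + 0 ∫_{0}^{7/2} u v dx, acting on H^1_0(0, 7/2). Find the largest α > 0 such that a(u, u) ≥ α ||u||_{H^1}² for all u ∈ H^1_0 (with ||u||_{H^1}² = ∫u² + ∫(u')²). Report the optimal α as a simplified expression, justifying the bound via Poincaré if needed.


α = 4*π^2/(4*π^2 + 49)

Coercivity of a(·,·) on H^1_0(0, 7/2) means a(u, u) ≥ α ||u||_{H^1}² for every u ∈ H^1_0.
The interval has length L = 7/2, and Poincaré/coercivity depend only on L. Here a(u, u) = ∫(u')² + (0)·∫u².
Here c = 0, so a(u,u) = ∫(u')² alone. The condition a(u,u) ≥ α||u||_{H^1}² reads (1−α)∫(u')² ≥ (α−c)∫u². Any admissible α is ≤ 1 (rapidly oscillating u have ∫u²/∫(u')² → 0), and α = 1 would force 0 ≥ (1−c)∫u², impossible since c < 1; so 1−α > 0. By the sharp Poincaré inequality on H^1_0 of an interval of length L, ∫(u')² ≥ (π/L)²∫u² with equality for the first sine mode sin(π(x−x₀)/L) (x₀ the left endpoint), so the inequality holds for all u iff (1−α)(π/L)² ≥ α − c, i.e. α ≤ ((π/L)² + c)/((π/L)² + 1) = (1 + c(L/π)²)/(1 + (L/π)²). (Direct route, valid since c ≤ 0: Poincaré gives c∫u² ≥ c(L/π)²∫(u')², so a(u,u) ≥ (1 + c(L/π)²)∫(u')², while ||u||_{H^1}² ≤ (1 + (L/π)²)∫(u')²; dividing yields the same α.) With (π/L)² = 4*π^2/49 and c = 0, the largest admissible constant is α = ((π/L)² + c)/((π/L)² + 1).
Simplifying, α = 4*π^2/(4*π^2 + 49).


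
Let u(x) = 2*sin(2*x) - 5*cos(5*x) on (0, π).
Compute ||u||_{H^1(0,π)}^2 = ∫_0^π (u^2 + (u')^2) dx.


||u||_{H^1(0,π)}^2 = 2080/21 + 335*π

u'(x) = 25*sin(5*x) + 4*cos(2*x).
Expand u² and (u')² and integrate term by term on (0, π), using: for integers n ≥ 1, ∫_0^π sin²(nx) dx = ∫_0^π cos²(nx) dx = π/2; for n ≠ n', ∫_0^π sin(nx)sin(n'x) dx = ∫_0^π cos(nx)cos(n'x) dx = 0; and by product-to-sum, ∫_0^π sin(nx)cos(n'x) dx = ½∫_0^π [sin((n+n')x) + sin((n−n')x)] dx, which is 0 when n+n' is even and 2n/(n²−n'²) when n+n' is odd (it need not vanish on (0, π)).
  u² squared terms: (-5)²·∫cos(5x)² dx = 25·π/2 = 25*π/2;  (2)²·∫sin(2x)² dx = 4·π/2 = 2*π.
  u² cross terms: 2·(-5)·(2)·∫cos(5x)·sin(2x) dx = -20·(-4/21) = 80/21.
  So ∫_0^π u² dx = 25*π/2 + 2*π + 80/21 = 80/21 + 29*π/2.
  (u')² squared terms: (4)²·∫cos(2x)² dx = 16·π/2 = 8*π;  (25)²·∫sin(5x)² dx = 625·π/2 = 625*π/2.
  (u')² cross terms: 2·(4)·(25)·∫cos(2x)·sin(5x) dx = 200·(10/21) = 2000/21.
  So ∫_0^π (u')² dx = 8*π + 625*π/2 + 2000/21 = 2000/21 + 641*π/2.
||u||_{H^1}^2 = (80/21 + 29*π/2) + (2000/21 + 641*π/2) = 2080/21 + 335*π.


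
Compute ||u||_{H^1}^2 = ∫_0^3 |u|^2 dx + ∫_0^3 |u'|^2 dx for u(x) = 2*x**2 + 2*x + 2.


||u||_{H^1}^2 = 3702/5

The H^1 norm (squared) on an interval (0, L) is
  ||u||_{H^1}^2 = ∫_0^L u(x)^2 dx + ∫_0^L u'(x)^2 dx.
Compute u'(x) = 4*x + 2.
Then u(x)^2 = 4*x**4 + 8*x**3 + 12*x**2 + 8*x + 4 and u'(x)^2 = 16*x**2 + 16*x + 4.
Integrate each monomial from 0 to 3 using ∫_0^3 c·x^n dx = c·3^(n+1)/(n+1):
  ∫_0^3 u(x)^2 dx = ∫_0^3 (4*x^4 + 8*x^3 + 12*x^2 + 8*x + 4) dx. Term by term:
    ∫_0^3 4*x^4 dx = 972/5;  ∫_0^3 8*x^3 dx = 162;  ∫_0^3 12*x^2 dx = 108;
    ∫_0^3 8*x dx = 36;  ∫_0^3 4 dx = 12.
  Sum: 972/5 + 162 + 108 + 36 + 12 = 2562/5.
  ∫_0^3 u'(x)^2 dx = ∫_0^3 (16*x^2 + 16*x + 4) dx. Term by term:
    ∫_0^3 16*x^2 dx = 144;  ∫_0^3 16*x dx = 72;  ∫_0^3 4 dx = 12.
  Sum: 144 + 72 + 12 = 228.
Adding: ||u||_{H^1}^2 = 2562/5 + 228 = 3702/5.


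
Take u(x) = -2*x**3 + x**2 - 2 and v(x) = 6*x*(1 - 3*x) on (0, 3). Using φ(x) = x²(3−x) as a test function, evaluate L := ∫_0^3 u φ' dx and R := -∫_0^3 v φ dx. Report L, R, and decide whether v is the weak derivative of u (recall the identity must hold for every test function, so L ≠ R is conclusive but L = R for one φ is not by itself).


LHS = 243/2, RHS = 729/2. No, v is not the weak derivative of u.

u(x) = -2*x**3 + x**2 - 2, classical derivative u'(x) = -6*x**2 + 2*x.
φ(x) = x²(3−x), so φ'(x) = 3*x*(2 - x).
Note φ(0) = φ(3) = 0, so the boundary term u·φ vanishes.
LHS = ∫_0^3 u(x) φ'(x) dx = ∫_0^3 (6*x^5 - 15*x^4 + 6*x^3 + 6*x^2 - 12*x) dx. Term by term:
  ∫_0^3 6*x^5 dx = 729;  ∫_0^3 -15*x^4 dx = -729;  ∫_0^3 6*x^3 dx = 243/2;
  ∫_0^3 6*x^2 dx = 54;  ∫_0^3 -12*x dx = -54.
Sum: 729 − 729 + 243/2 + 54 − 54 = 243/2.
So LHS = 243/2.
∫_0^3 v(x) φ(x) dx = ∫_0^3 (18*x^5 - 60*x^4 + 18*x^3) dx. Term by term:
  ∫_0^3 18*x^5 dx = 2187;  ∫_0^3 -60*x^4 dx = -2916;  ∫_0^3 18*x^3 dx = 729/2.
Sum: 2187 − 2916 + 729/2 = -729/2.
So RHS = -∫_0^3 v(x) φ(x) dx = 729/2.
LHS − RHS = -243 ≠ 0, so the identity fails.
(For a valid weak derivative the identity must hold for EVERY test function, in particular this one. The failure shows v is NOT the weak derivative of u.)
Correct weak derivative would be u'(x) = -6*x**2 + 2*x.


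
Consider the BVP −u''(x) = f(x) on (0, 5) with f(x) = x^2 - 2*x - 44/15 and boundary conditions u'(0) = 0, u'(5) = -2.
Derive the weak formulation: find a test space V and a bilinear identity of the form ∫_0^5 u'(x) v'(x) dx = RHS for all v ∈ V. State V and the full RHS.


V = H^1(0, 5) (v unrestricted at boundary; u is determined up to an additive constant); weak form: ∫_0^5 u'v' dx = ∫_0^5 (x^2 - 2*x - 44/15) v dx − 2·v(5) for all v ∈ V.

Multiply both sides by a test function v and integrate from 0 to 5:
  ∫_0^5 −u''(x) v(x) dx = ∫_0^5 f(x) v(x) dx.
Integrate the LHS by parts once:
  ∫_0^5 −u'' v dx = −[u'(x) v(x)]_0^5 + ∫_0^5 u'(x) v'(x) dx.
Thus ∫_0^5 u'(x) v'(x) dx = ∫_0^5 f(x) v(x) dx + [u'(x) v(x)]_0^5.
Choose V so that boundary terms are either known or forced to vanish.
u has inhomogeneous Neumann u'(0) = 0, u'(5) = -2. [u' v]_0^5 = (-2)·v(5) − (0)·v(0) = − 2·v(5). Take V = H^1(0, 5); boundary term becomes part of RHS.
Weak formulation: find u (satisfying any essential BC) such that ∫_0^5 u'(x) v'(x) dx = ∫_0^5 f v dx − 2·v(5) for all v ∈ V (Neumann data are natural BCs: they enter the RHS as boundary terms).
Substituting f(x) = x^2 - 2*x - 44/15, the right-hand side is ∫_0^5 (x^2 - 2*x - 44/15) v dx − 2·v(5).
Compatibility check (pure Neumann): taking v ≡ 1 ∈ V gives 0 = ∫_0^5 f dx + (-2) − (0), i.e. ∫_0^5 f dx must equal u'(0) − u'(5) = 2. Indeed ∫_0^5 (x^2 - 2*x - 44/15) dx = 2, so the data are compatible. The solution is then unique only up to an additive constant (fix it e.g. by requiring ∫_0^5 u dx = 0).


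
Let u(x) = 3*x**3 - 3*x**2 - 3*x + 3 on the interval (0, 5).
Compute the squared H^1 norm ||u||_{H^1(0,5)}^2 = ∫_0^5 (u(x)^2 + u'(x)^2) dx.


||u||_{H^1}^2 = 605580/7

The H^1 norm (squared) on an interval (0, L) is
  ||u||_{H^1}^2 = ∫_0^L u(x)^2 dx + ∫_0^L u'(x)^2 dx.
Compute u'(x) = 9*x**2 - 6*x - 3.
Then u(x)^2 = 9*x**6 - 18*x**5 - 9*x**4 + 36*x**3 - 9*x**2 - 18*x + 9 and u'(x)^2 = 81*x**4 - 108*x**3 - 18*x**2 + 36*x + 9.
Integrate each monomial from 0 to 5 using ∫_0^5 c·x^n dx = c·5^(n+1)/(n+1):
  ∫_0^5 u(x)^2 dx = ∫_0^5 (9*x^6 - 18*x^5 - 9*x^4 + 36*x^3 - 9*x^2 - 18*x + 9) dx. Term by term:
    ∫_0^5 9*x^6 dx = 703125/7;  ∫_0^5 -18*x^5 dx = -46875;  ∫_0^5 -9*x^4 dx = -5625;
    ∫_0^5 36*x^3 dx = 5625;  ∫_0^5 -9*x^2 dx = -375;  ∫_0^5 -18*x dx = -225;
    ∫_0^5 9 dx = 45.
  Sum: 703125/7 − 46875 − 5625 + 5625 − 375 − 225 + 45 = 371115/7.
  ∫_0^5 u'(x)^2 dx = ∫_0^5 (81*x^4 - 108*x^3 - 18*x^2 + 36*x + 9) dx. Term by term:
    ∫_0^5 81*x^4 dx = 50625;  ∫_0^5 -108*x^3 dx = -16875;  ∫_0^5 -18*x^2 dx = -750;
    ∫_0^5 36*x dx = 450;  ∫_0^5 9 dx = 45.
  Sum: 50625 − 16875 − 750 + 450 + 45 = 33495.
Adding: ||u||_{H^1}^2 = 371115/7 + 33495 = 605580/7.


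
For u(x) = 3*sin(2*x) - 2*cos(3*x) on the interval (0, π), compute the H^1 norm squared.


||u||_{H^1(0,π)}^2 = 96 + 85*π/2

u'(x) = 6*sin(3*x) + 6*cos(2*x).
Expand u² and (u')² and integrate term by term on (0, π), using: for integers n ≥ 1, ∫_0^π sin²(nx) dx = ∫_0^π cos²(nx) dx = π/2; for n ≠ n', ∫_0^π sin(nx)sin(n'x) dx = ∫_0^π cos(nx)cos(n'x) dx = 0; and by product-to-sum, ∫_0^π sin(nx)cos(n'x) dx = ½∫_0^π [sin((n+n')x) + sin((n−n')x)] dx, which is 0 when n+n' is even and 2n/(n²−n'²) when n+n' is odd (it need not vanish on (0, π)).
  u² squared terms: (-2)²·∫cos(3x)² dx = 4·π/2 = 2*π;  (3)²·∫sin(2x)² dx = 9·π/2 = 9*π/2.
  u² cross terms: 2·(-2)·(3)·∫cos(3x)·sin(2x) dx = -12·(-4/5) = 48/5.
  So ∫_0^π u² dx = 2*π + 9*π/2 + 48/5 = 48/5 + 13*π/2.
  (u')² squared terms: (6)²·∫cos(2x)² dx = 36·π/2 = 18*π;  (6)²·∫sin(3x)² dx = 36·π/2 = 18*π.
  (u')² cross terms: 2·(6)·(6)·∫cos(2x)·sin(3x) dx = 72·(6/5) = 432/5.
  So ∫_0^π (u')² dx = 18*π + 18*π + 432/5 = 432/5 + 36*π.
||u||_{H^1}^2 = (48/5 + 13*π/2) + (432/5 + 36*π) = 96 + 85*π/2.


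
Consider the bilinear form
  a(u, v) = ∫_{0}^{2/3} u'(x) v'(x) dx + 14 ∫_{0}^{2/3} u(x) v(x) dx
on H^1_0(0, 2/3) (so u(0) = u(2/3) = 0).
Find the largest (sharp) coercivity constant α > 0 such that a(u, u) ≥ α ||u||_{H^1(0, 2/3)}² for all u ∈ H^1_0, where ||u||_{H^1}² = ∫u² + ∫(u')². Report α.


α = 1

Coercivity of a(·,·) on H^1_0(0, 2/3) means a(u, u) ≥ α ||u||_{H^1}² for every u ∈ H^1_0.
The interval has length L = 2/3, and Poincaré/coercivity depend only on L. Here a(u, u) = ∫(u')² + (14)·∫u².
Here c = 14 ≥ 1, so a(u,u) = ∫(u')² + c∫u² ≥ ∫(u')² + ∫u² = ||u||_{H^1}², i.e. α = 1 works. No larger α is possible: a(u,u) ≥ α||u||_{H^1}² means (1−α)∫(u')² ≥ (α−c)∫u², and for the modes u_n = sin(nπ(x−x₀)/L) (x₀ the left endpoint) one has ∫u_n²/∫(u_n')² = (L/(nπ))² → 0, so a(u_n,u_n)/||u_n||_{H^1}² → 1. Hence the optimal constant is α = 1.
Therefore α = 1.


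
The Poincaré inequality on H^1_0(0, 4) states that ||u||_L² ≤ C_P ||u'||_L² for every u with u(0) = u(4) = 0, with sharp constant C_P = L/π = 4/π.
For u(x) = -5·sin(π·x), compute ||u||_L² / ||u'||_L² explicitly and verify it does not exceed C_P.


||u||_L² / ||u'||_L² = 1/π < C_P = 4/π.

u(x) = -5·sin(π·x), so u'(x) = -5*π*cos(π*x).
Writing u(x) = A·sin(kπx/L) with A = -5 and k = 4, use ∫_0^L sin²(kπx/L) dx = L/2 and ∫_0^L cos²(kπx/L) dx = L/2.
u² = 25·sin²(π·x) and (u')² = 25*π^2·cos²(π·x), and each of sin², cos² integrates to L/2 = 2 over (0, 4).
∫_0^4 u² dx = 50, so ||u||_L² = 5*sqrt(2).
∫_0^4 (u')² dx = 50*π^2, so ||u'||_L² = 5*sqrt(2)*π.
Ratio ||u||_L² / ||u'||_L² = 1/π.
Sharp Poincaré constant on H^1_0(0, 4) is C_P = L/π = 4/π, achieved by sin(π/4·x).
This is the k = 4 harmonic; the ratio L/(kπ) is strictly less than C_P = L/π, consistent with the sharp inequality ||u||_L² ≤ C_P ||u'||_L².


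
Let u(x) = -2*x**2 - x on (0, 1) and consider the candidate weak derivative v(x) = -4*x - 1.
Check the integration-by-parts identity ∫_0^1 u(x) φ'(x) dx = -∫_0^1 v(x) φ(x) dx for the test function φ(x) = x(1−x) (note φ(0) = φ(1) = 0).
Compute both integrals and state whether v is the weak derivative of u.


LHS = 1/2, RHS = 1/2. Yes, v = u' weakly.

u(x) = -2*x**2 - x, classical derivative u'(x) = -4*x - 1.
φ(x) = x(1−x), so φ'(x) = 1 - 2*x.
Note φ(0) = φ(1) = 0, so the boundary term u·φ vanishes.
LHS = ∫_0^1 u(x) φ'(x) dx = ∫_0^1 (4*x^3 - x) dx. Term by term:
  ∫_0^1 4*x^3 dx = 1;  ∫_0^1 -x dx = -1/2.
Sum: 1 − 1/2 = 1/2.
So LHS = 1/2.
∫_0^1 v(x) φ(x) dx = ∫_0^1 (4*x^3 - 3*x^2 - x) dx. Term by term:
  ∫_0^1 4*x^3 dx = 1;  ∫_0^1 -3*x^2 dx = -1;  ∫_0^1 -x dx = -1/2.
Sum: 1 − 1 − 1/2 = -1/2.
So RHS = -∫_0^1 v(x) φ(x) dx = 1/2.
LHS = RHS, so the identity holds for this test φ.
Moreover u is smooth here and v(x) = u'(x) = -4*x - 1 pointwise, so the identity holds for every test function. Hence v is the weak derivative of u.


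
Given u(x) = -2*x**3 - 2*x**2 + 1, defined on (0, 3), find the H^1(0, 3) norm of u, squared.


||u||_{H^1}^2 = 36174/7

The H^1 norm (squared) on an interval (0, L) is
  ||u||_{H^1}^2 = ∫_0^L u(x)^2 dx + ∫_0^L u'(x)^2 dx.
Compute u'(x) = -6*x**2 - 4*x.
Then u(x)^2 = 4*x**6 + 8*x**5 + 4*x**4 - 4*x**3 - 4*x**2 + 1 and u'(x)^2 = 36*x**4 + 48*x**3 + 16*x**2.
Integrate each monomial from 0 to 3 using ∫_0^3 c·x^n dx = c·3^(n+1)/(n+1):
  ∫_0^3 u(x)^2 dx = ∫_0^3 (4*x^6 + 8*x^5 + 4*x^4 - 4*x^3 - 4*x^2 + 1) dx. Term by term:
    ∫_0^3 4*x^6 dx = 8748/7;  ∫_0^3 8*x^5 dx = 972;  ∫_0^3 4*x^4 dx = 972/5;
    ∫_0^3 -4*x^3 dx = -81;  ∫_0^3 -4*x^2 dx = -36;  ∫_0^3 1 dx = 3.
  Sum: 8748/7 + 972 + 972/5 − 81 − 36 + 3 = 80574/35.
  ∫_0^3 u'(x)^2 dx = ∫_0^3 (36*x^4 + 48*x^3 + 16*x^2) dx. Term by term:
    ∫_0^3 36*x^4 dx = 8748/5;  ∫_0^3 48*x^3 dx = 972;  ∫_0^3 16*x^2 dx = 144.
  Sum: 8748/5 + 972 + 144 = 14328/5.
Adding: ||u||_{H^1}^2 = 80574/35 + 14328/5 = 36174/7.


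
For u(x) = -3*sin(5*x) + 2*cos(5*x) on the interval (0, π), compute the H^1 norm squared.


||u||_{H^1(0,π)}^2 = 169*π

u'(x) = -10*sin(5*x) - 15*cos(5*x).
Expand u² and (u')² and integrate term by term on (0, π), using: for integers n ≥ 1, ∫_0^π sin²(nx) dx = ∫_0^π cos²(nx) dx = π/2; for n ≠ n', ∫_0^π sin(nx)sin(n'x) dx = ∫_0^π cos(nx)cos(n'x) dx = 0; and by product-to-sum, ∫_0^π sin(nx)cos(n'x) dx = ½∫_0^π [sin((n+n')x) + sin((n−n')x)] dx, which is 0 when n+n' is even and 2n/(n²−n'²) when n+n' is odd (it need not vanish on (0, π)).
  u² squared terms: (-3)²·∫sin(5x)² dx = 9·π/2 = 9*π/2;  (2)²·∫cos(5x)² dx = 4·π/2 = 2*π.
  u² cross terms: 2·(-3)·(2)·∫sin(5x)·cos(5x) dx = -12·(0) = 0.
  So ∫_0^π u² dx = 9*π/2 + 2*π + 0 = 13*π/2.
  (u')² squared terms: (-15)²·∫cos(5x)² dx = 225·π/2 = 225*π/2;  (-10)²·∫sin(5x)² dx = 100·π/2 = 50*π.
  (u')² cross terms: 2·(-15)·(-10)·∫cos(5x)·sin(5x) dx = 300·(0) = 0.
  So ∫_0^π (u')² dx = 225*π/2 + 50*π + 0 = 325*π/2.
||u||_{H^1}^2 = (13*π/2) + (325*π/2) = 169*π.


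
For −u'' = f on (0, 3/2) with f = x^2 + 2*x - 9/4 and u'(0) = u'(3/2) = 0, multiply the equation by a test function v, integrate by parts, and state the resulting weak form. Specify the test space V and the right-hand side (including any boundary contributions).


V = H^1(0, 3/2) (no boundary constraint on v; u is determined up to an additive constant); weak form: ∫_0^3/2 u'v' dx = ∫_0^3/2 (x^2 + 2*x - 9/4) v dx for all v ∈ V.

Multiply both sides by a test function v and integrate from 0 to 3/2:
  ∫_0^3/2 −u''(x) v(x) dx = ∫_0^3/2 f(x) v(x) dx.
Integrate the LHS by parts once:
  ∫_0^3/2 −u'' v dx = −[u'(x) v(x)]_0^3/2 + ∫_0^3/2 u'(x) v'(x) dx.
Thus ∫_0^3/2 u'(x) v'(x) dx = ∫_0^3/2 f(x) v(x) dx + [u'(x) v(x)]_0^3/2.
Choose V so that boundary terms are either known or forced to vanish.
u has homogeneous Neumann: u'(0) = u'(3/2) = 0. So [u' v]_0^3/2 = 0·v(3/2) − 0·v(0) = 0 for any v; take V = H^1(0, 3/2).
Weak formulation: find u (satisfying any essential BC) such that ∫_0^3/2 u'(x) v'(x) dx = ∫_0^3/2 f v dx for all v ∈ V (homogeneous Neumann, so boundary terms vanish).
Substituting f(x) = x^2 + 2*x - 9/4, the right-hand side is ∫_0^3/2 (x^2 + 2*x - 9/4) v dx.
Compatibility check (pure Neumann): taking v ≡ 1 ∈ V gives 0 = ∫_0^3/2 f dx + (0) − (0), i.e. ∫_0^3/2 f dx must equal u'(0) − u'(3/2) = 0. Indeed ∫_0^3/2 (x^2 + 2*x - 9/4) dx = 0, so the data are compatible. The solution is then unique only up to an additive constant (fix it e.g. by requiring ∫_0^3/2 u dx = 0).


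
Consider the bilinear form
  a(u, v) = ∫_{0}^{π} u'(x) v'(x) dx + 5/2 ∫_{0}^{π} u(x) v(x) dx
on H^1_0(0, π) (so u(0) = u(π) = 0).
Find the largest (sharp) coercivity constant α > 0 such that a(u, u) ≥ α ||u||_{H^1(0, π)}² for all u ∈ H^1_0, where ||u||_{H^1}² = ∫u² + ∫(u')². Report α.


α = 1

Coercivity of a(·,·) on H^1_0(0, π) means a(u, u) ≥ α ||u||_{H^1}² for every u ∈ H^1_0.
The interval has length L = π, and Poincaré/coercivity depend only on L. Here a(u, u) = ∫(u')² + (5/2)·∫u².
Here c = 5/2 ≥ 1, so a(u,u) = ∫(u')² + c∫u² ≥ ∫(u')² + ∫u² = ||u||_{H^1}², i.e. α = 1 works. No larger α is possible: a(u,u) ≥ α||u||_{H^1}² means (1−α)∫(u')² ≥ (α−c)∫u², and for the modes u_n = sin(nπ(x−x₀)/L) (x₀ the left endpoint) one has ∫u_n²/∫(u_n')² = (L/(nπ))² → 0, so a(u_n,u_n)/||u_n||_{H^1}² → 1. Hence the optimal constant is α = 1.
Therefore α = 1.


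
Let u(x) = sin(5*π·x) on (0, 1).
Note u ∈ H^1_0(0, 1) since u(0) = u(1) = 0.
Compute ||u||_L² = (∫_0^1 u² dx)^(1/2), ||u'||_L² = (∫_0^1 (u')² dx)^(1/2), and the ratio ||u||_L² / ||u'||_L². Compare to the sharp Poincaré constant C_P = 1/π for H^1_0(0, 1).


||u||_L² / ||u'||_L² = 1/(5*π) < C_P = 1/π.

u(x) = sin(5*π·x), so u'(x) = 5*π*cos(5*π*x).
Writing u(x) = A·sin(kπx/L) with A = 1 and k = 5, use ∫_0^L sin²(kπx/L) dx = L/2 and ∫_0^L cos²(kπx/L) dx = L/2.
u² = 1·sin²(5*π·x) and (u')² = 25*π^2·cos²(5*π·x), and each of sin², cos² integrates to L/2 = 1/2 over (0, 1).
∫_0^1 u² dx = 1/2, so ||u||_L² = sqrt(2)/2.
∫_0^1 (u')² dx = 25*π^2/2, so ||u'||_L² = 5*sqrt(2)*π/2.
Ratio ||u||_L² / ||u'||_L² = 1/(5*π).
Sharp Poincaré constant on H^1_0(0, 1) is C_P = L/π = 1/π, achieved by sin(π·x).
This is the k = 5 harmonic; the ratio L/(kπ) is strictly less than C_P = L/π, consistent with the sharp inequality ||u||_L² ≤ C_P ||u'||_L².


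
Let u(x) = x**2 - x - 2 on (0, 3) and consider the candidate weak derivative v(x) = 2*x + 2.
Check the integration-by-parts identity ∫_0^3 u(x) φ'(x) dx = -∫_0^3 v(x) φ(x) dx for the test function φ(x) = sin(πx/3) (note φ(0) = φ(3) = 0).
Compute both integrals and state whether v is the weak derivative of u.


LHS = -12/π, RHS = -30/π. No, v is not the weak derivative of u.

u(x) = x**2 - x - 2, classical derivative u'(x) = 2*x - 1.
φ(x) = sin(πx/3), so φ'(x) = π*cos(π*x/3)/3.
Note φ(0) = φ(3) = 0, so the boundary term u·φ vanishes.
LHS = ∫_0^3 u(x) φ'(x) dx = ∫_0^3 (π*x^2*cos(π*x/3)/3 - π*x*cos(π*x/3)/3 - 2*π*cos(π*x/3)/3) dx. Term by term:
  ∫_0^3 -2*π*cos(π*x/3)/3 dx = 0;  ∫_0^3 -π*x*cos(π*x/3)/3 dx = 6/π;  ∫_0^3 π*x^2*cos(π*x/3)/3 dx = -18/π.
Sum: 0 + 6/π − 18/π = -12/π.
So LHS = -12/π.
∫_0^3 v(x) φ(x) dx = ∫_0^3 (2*x*sin(π*x/3) + 2*sin(π*x/3)) dx. Term by term:
  ∫_0^3 2*sin(π*x/3) dx = 12/π;  ∫_0^3 2*x*sin(π*x/3) dx = 18/π.
Sum: 12/π + 18/π = 30/π.
So RHS = -∫_0^3 v(x) φ(x) dx = -30/π.
LHS − RHS = 18/π ≠ 0, so the identity fails.
(For a valid weak derivative the identity must hold for EVERY test function, in particular this one. The failure shows v is NOT the weak derivative of u.)
Correct weak derivative would be u'(x) = 2*x - 1.


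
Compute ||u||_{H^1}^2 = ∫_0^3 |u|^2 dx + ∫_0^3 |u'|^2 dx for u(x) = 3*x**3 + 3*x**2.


||u||_{H^1}^2 = 83187/7

The H^1 norm (squared) on an interval (0, L) is
  ||u||_{H^1}^2 = ∫_0^L u(x)^2 dx + ∫_0^L u'(x)^2 dx.
Compute u'(x) = 9*x**2 + 6*x.
Then u(x)^2 = 9*x**6 + 18*x**5 + 9*x**4 and u'(x)^2 = 81*x**4 + 108*x**3 + 36*x**2.
Integrate each monomial from 0 to 3 using ∫_0^3 c·x^n dx = c·3^(n+1)/(n+1):
  ∫_0^3 u(x)^2 dx = ∫_0^3 (9*x^6 + 18*x^5 + 9*x^4) dx. Term by term:
    ∫_0^3 9*x^6 dx = 19683/7;  ∫_0^3 18*x^5 dx = 2187;  ∫_0^3 9*x^4 dx = 2187/5.
  Sum: 19683/7 + 2187 + 2187/5 = 190269/35.
  ∫_0^3 u'(x)^2 dx = ∫_0^3 (81*x^4 + 108*x^3 + 36*x^2) dx. Term by term:
    ∫_0^3 81*x^4 dx = 19683/5;  ∫_0^3 108*x^3 dx = 2187;  ∫_0^3 36*x^2 dx = 324.
  Sum: 19683/5 + 2187 + 324 = 32238/5.
Adding: ||u||_{H^1}^2 = 190269/35 + 32238/5 = 83187/7.


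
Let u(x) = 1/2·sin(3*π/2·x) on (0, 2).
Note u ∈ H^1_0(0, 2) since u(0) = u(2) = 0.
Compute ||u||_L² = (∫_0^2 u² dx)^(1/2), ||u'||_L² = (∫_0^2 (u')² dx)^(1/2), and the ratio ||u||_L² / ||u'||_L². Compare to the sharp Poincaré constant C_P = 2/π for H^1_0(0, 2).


||u||_L² / ||u'||_L² = 2/(3*π) < C_P = 2/π.

u(x) = 1/2·sin(3*π/2·x), so u'(x) = 3*π*cos(3*π*x/2)/4.
Writing u(x) = A·sin(kπx/L) with A = 1/2 and k = 3, use ∫_0^L sin²(kπx/L) dx = L/2 and ∫_0^L cos²(kπx/L) dx = L/2.
u² = 1/4·sin²(3*π/2·x) and (u')² = 9*π^2/16·cos²(3*π/2·x), and each of sin², cos² integrates to L/2 = 1 over (0, 2).
∫_0^2 u² dx = 1/4, so ||u||_L² = 1/2.
∫_0^2 (u')² dx = 9*π^2/16, so ||u'||_L² = 3*π/4.
Ratio ||u||_L² / ||u'||_L² = 2/(3*π).
Sharp Poincaré constant on H^1_0(0, 2) is C_P = L/π = 2/π, achieved by sin(π/2·x).
This is the k = 3 harmonic; the ratio L/(kπ) is strictly less than C_P = L/π, consistent with the sharp inequality ||u||_L² ≤ C_P ||u'||_L².


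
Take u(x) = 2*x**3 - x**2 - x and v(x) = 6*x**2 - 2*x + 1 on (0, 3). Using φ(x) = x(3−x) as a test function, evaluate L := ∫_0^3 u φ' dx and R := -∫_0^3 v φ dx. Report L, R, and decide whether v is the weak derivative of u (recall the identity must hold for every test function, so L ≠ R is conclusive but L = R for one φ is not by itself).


LHS = -549/10, RHS = -639/10. No, v is not the weak derivative of u.

u(x) = 2*x**3 - x**2 - x, classical derivative u'(x) = 6*x**2 - 2*x - 1.
φ(x) = x(3−x), so φ'(x) = 3 - 2*x.
Note φ(0) = φ(3) = 0, so the boundary term u·φ vanishes.
LHS = ∫_0^3 u(x) φ'(x) dx = ∫_0^3 (-4*x^4 + 8*x^3 - x^2 - 3*x) dx. Term by term:
  ∫_0^3 -4*x^4 dx = -972/5;  ∫_0^3 8*x^3 dx = 162;  ∫_0^3 -x^2 dx = -9;
  ∫_0^3 -3*x dx = -27/2.
Sum: -972/5 + 162 − 9 − 27/2 = -549/10.
So LHS = -549/10.
∫_0^3 v(x) φ(x) dx = ∫_0^3 (-6*x^4 + 20*x^3 - 7*x^2 + 3*x) dx. Term by term:
  ∫_0^3 -6*x^4 dx = -1458/5;  ∫_0^3 20*x^3 dx = 405;  ∫_0^3 -7*x^2 dx = -63;
  ∫_0^3 3*x dx = 27/2.
Sum: -1458/5 + 405 − 63 + 27/2 = 639/10.
So RHS = -∫_0^3 v(x) φ(x) dx = -639/10.
LHS − RHS = 9 ≠ 0, so the identity fails.
(For a valid weak derivative the identity must hold for EVERY test function, in particular this one. The failure shows v is NOT the weak derivative of u.)
Correct weak derivative would be u'(x) = 6*x**2 - 2*x - 1.


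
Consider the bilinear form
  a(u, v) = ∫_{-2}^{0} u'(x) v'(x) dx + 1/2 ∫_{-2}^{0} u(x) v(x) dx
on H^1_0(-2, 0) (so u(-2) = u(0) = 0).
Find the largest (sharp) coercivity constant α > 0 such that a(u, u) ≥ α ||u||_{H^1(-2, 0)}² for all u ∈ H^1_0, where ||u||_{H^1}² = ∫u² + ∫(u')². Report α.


α = (2 + π^2)/(4 + π^2)

Coercivity of a(·,·) on H^1_0(-2, 0) means a(u, u) ≥ α ||u||_{H^1}² for every u ∈ H^1_0.
The interval has length L = 2, and Poincaré/coercivity depend only on L. Here a(u, u) = ∫(u')² + (1/2)·∫u².
Here 0 < c = 1/2 < 1. The condition a(u,u) ≥ α||u||_{H^1}² reads (1−α)∫(u')² ≥ (α−c)∫u². Any admissible α is ≤ 1 (rapidly oscillating u have ∫u²/∫(u')² → 0), and α = 1 would force 0 ≥ (1−c)∫u², impossible since c < 1; so 1−α > 0. By the sharp Poincaré inequality on H^1_0 of an interval of length L, ∫(u')² ≥ (π/L)²∫u² with equality for the first sine mode sin(π(x−x₀)/L) (x₀ the left endpoint), so the inequality holds for all u iff (1−α)(π/L)² ≥ α − c, i.e. α ≤ ((π/L)² + c)/((π/L)² + 1) = (1 + c(L/π)²)/(1 + (L/π)²). With (π/L)² = π^2/4 and c = 1/2, the largest admissible constant is α = ((π/L)² + c)/((π/L)² + 1).
Simplifying, α = (2 + π^2)/(4 + π^2).


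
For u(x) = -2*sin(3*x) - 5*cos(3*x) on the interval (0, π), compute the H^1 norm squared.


||u||_{H^1(0,π)}^2 = 145*π

u'(x) = 15*sin(3*x) - 6*cos(3*x).
Expand u² and (u')² and integrate term by term on (0, π), using: for integers n ≥ 1, ∫_0^π sin²(nx) dx = ∫_0^π cos²(nx) dx = π/2; for n ≠ n', ∫_0^π sin(nx)sin(n'x) dx = ∫_0^π cos(nx)cos(n'x) dx = 0; and by product-to-sum, ∫_0^π sin(nx)cos(n'x) dx = ½∫_0^π [sin((n+n')x) + sin((n−n')x)] dx, which is 0 when n+n' is even and 2n/(n²−n'²) when n+n' is odd (it need not vanish on (0, π)).
  u² squared terms: (-5)²·∫cos(3x)² dx = 25·π/2 = 25*π/2;  (-2)²·∫sin(3x)² dx = 4·π/2 = 2*π.
  u² cross terms: 2·(-5)·(-2)·∫cos(3x)·sin(3x) dx = 20·(0) = 0.
  So ∫_0^π u² dx = 25*π/2 + 2*π + 0 = 29*π/2.
  (u')² squared terms: (-6)²·∫cos(3x)² dx = 36·π/2 = 18*π;  (15)²·∫sin(3x)² dx = 225·π/2 = 225*π/2.
  (u')² cross terms: 2·(-6)·(15)·∫cos(3x)·sin(3x) dx = -180·(0) = 0.
  So ∫_0^π (u')² dx = 18*π + 225*π/2 + 0 = 261*π/2.
||u||_{H^1}^2 = (29*π/2) + (261*π/2) = 145*π.


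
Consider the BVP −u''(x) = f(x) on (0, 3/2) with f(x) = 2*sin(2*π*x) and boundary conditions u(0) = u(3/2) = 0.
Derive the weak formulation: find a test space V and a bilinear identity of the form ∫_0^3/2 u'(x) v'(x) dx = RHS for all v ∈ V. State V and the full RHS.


V = H^1_0(0, 3/2) (so v(0) = v(3/2) = 0); weak form: ∫_0^3/2 u'v' dx = ∫_0^3/2 (2*sin(2*π*x)) v dx for all v ∈ V.

Multiply both sides by a test function v and integrate from 0 to 3/2:
  ∫_0^3/2 −u''(x) v(x) dx = ∫_0^3/2 f(x) v(x) dx.
Integrate the LHS by parts once:
  ∫_0^3/2 −u'' v dx = −[u'(x) v(x)]_0^3/2 + ∫_0^3/2 u'(x) v'(x) dx.
Thus ∫_0^3/2 u'(x) v'(x) dx = ∫_0^3/2 f(x) v(x) dx + [u'(x) v(x)]_0^3/2.
Choose V so that boundary terms are either known or forced to vanish.
u is Dirichlet: u(0) = u(3/2) = 0. Let V = H^1_0(0, 3/2); then v(0) = v(3/2) = 0, and [u' v]_0^3/2 = 0.
Weak formulation: find u (satisfying any essential BC) such that ∫_0^3/2 u'(x) v'(x) dx = ∫_0^3/2 f v dx for all v ∈ V.
Substituting f(x) = 2*sin(2*π*x), the right-hand side is ∫_0^3/2 (2*sin(2*π*x)) v dx.


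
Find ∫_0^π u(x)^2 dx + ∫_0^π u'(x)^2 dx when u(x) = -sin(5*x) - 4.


||u||_{H^1(0,π)}^2 = 16/5 + 29*π

u'(x) = -5*cos(5*x).
Expand u² and (u')² and integrate term by term on (0, π), using: for integers n ≥ 1, ∫_0^π sin²(nx) dx = ∫_0^π cos²(nx) dx = π/2; for n ≠ n', ∫_0^π sin(nx)sin(n'x) dx = ∫_0^π cos(nx)cos(n'x) dx = 0; and by product-to-sum, ∫_0^π sin(nx)cos(n'x) dx = ½∫_0^π [sin((n+n')x) + sin((n−n')x)] dx, which is 0 when n+n' is even and 2n/(n²−n'²) when n+n' is odd (it need not vanish on (0, π)). For the constant mode: ∫_0^π 1 dx = π, ∫_0^π cos(nx) dx = 0, ∫_0^π sin(nx) dx = (1−(−1)^n)/n.
  u² squared terms: (-4)²·∫1 dx = 16·π = 16*π;  (-1)²·∫sin(5x)² dx = 1·π/2 = π/2.
  u² cross terms: 2·(-4)·(-1)·∫1·sin(5x) dx = 8·(2/5) = 16/5.
  So ∫_0^π u² dx = 16*π + π/2 + 16/5 = 16/5 + 33*π/2.
  (u')² squared terms: (-5)²·∫cos(5x)² dx = 25·π/2 = 25*π/2.
  So ∫_0^π (u')² dx = 25*π/2.
||u||_{H^1}^2 = (16/5 + 33*π/2) + (25*π/2) = 16/5 + 29*π.


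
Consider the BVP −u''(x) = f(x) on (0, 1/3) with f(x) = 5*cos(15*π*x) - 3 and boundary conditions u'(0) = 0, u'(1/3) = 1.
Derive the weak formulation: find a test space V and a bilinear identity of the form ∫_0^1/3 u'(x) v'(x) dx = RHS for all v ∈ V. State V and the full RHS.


V = H^1(0, 1/3) (v unrestricted at boundary; u is determined up to an additive constant); weak form: ∫_0^1/3 u'v' dx = ∫_0^1/3 (5*cos(15*π*x) - 3) v dx + v(1/3) for all v ∈ V.

Multiply both sides by a test function v and integrate from 0 to 1/3:
  ∫_0^1/3 −u''(x) v(x) dx = ∫_0^1/3 f(x) v(x) dx.
Integrate the LHS by parts once:
  ∫_0^1/3 −u'' v dx = −[u'(x) v(x)]_0^1/3 + ∫_0^1/3 u'(x) v'(x) dx.
Thus ∫_0^1/3 u'(x) v'(x) dx = ∫_0^1/3 f(x) v(x) dx + [u'(x) v(x)]_0^1/3.
Choose V so that boundary terms are either known or forced to vanish.
u has inhomogeneous Neumann u'(0) = 0, u'(1/3) = 1. [u' v]_0^1/3 = (1)·v(1/3) − (0)·v(0) = v(1/3). Take V = H^1(0, 1/3); boundary term becomes part of RHS.
Weak formulation: find u (satisfying any essential BC) such that ∫_0^1/3 u'(x) v'(x) dx = ∫_0^1/3 f v dx + v(1/3) for all v ∈ V (Neumann data are natural BCs: they enter the RHS as boundary terms).
Substituting f(x) = 5*cos(15*π*x) - 3, the right-hand side is ∫_0^1/3 (5*cos(15*π*x) - 3) v dx + v(1/3).
Compatibility check (pure Neumann): taking v ≡ 1 ∈ V gives 0 = ∫_0^1/3 f dx + (1) − (0), i.e. ∫_0^1/3 f dx must equal u'(0) − u'(1/3) = -1. Indeed ∫_0^1/3 (5*cos(15*π*x) - 3) dx = -1, so the data are compatible. The solution is then unique only up to an additive constant (fix it e.g. by requiring ∫_0^1/3 u dx = 0).


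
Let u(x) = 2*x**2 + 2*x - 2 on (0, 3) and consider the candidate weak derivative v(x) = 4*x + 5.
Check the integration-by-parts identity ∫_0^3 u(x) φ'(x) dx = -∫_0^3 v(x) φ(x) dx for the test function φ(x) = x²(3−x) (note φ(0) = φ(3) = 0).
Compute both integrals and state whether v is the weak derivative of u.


LHS = -621/10, RHS = -1647/20. No, v is not the weak derivative of u.

u(x) = 2*x**2 + 2*x - 2, classical derivative u'(x) = 4*x + 2.
φ(x) = x²(3−x), so φ'(x) = 3*x*(2 - x).
Note φ(0) = φ(3) = 0, so the boundary term u·φ vanishes.
LHS = ∫_0^3 u(x) φ'(x) dx = ∫_0^3 (-6*x^4 + 6*x^3 + 18*x^2 - 12*x) dx. Term by term:
  ∫_0^3 -6*x^4 dx = -1458/5;  ∫_0^3 6*x^3 dx = 243/2;  ∫_0^3 18*x^2 dx = 162;
  ∫_0^3 -12*x dx = -54.
Sum: -1458/5 + 243/2 + 162 − 54 = -621/10.
So LHS = -621/10.
∫_0^3 v(x) φ(x) dx = ∫_0^3 (-4*x^4 + 7*x^3 + 15*x^2) dx. Term by term:
  ∫_0^3 -4*x^4 dx = -972/5;  ∫_0^3 7*x^3 dx = 567/4;  ∫_0^3 15*x^2 dx = 135.
Sum: -972/5 + 567/4 + 135 = 1647/20.
So RHS = -∫_0^3 v(x) φ(x) dx = -1647/20.
LHS − RHS = 81/4 ≠ 0, so the identity fails.
(For a valid weak derivative the identity must hold for EVERY test function, in particular this one. The failure shows v is NOT the weak derivative of u.)
Correct weak derivative would be u'(x) = 4*x + 2.


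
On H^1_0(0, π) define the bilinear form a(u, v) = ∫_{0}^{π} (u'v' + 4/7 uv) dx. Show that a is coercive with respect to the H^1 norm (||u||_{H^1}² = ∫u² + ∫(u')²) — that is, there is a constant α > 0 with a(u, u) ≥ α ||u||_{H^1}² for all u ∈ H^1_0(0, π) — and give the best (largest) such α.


α = 11/14

Coercivity of a(·,·) on H^1_0(0, π) means a(u, u) ≥ α ||u||_{H^1}² for every u ∈ H^1_0.
The interval has length L = π, and Poincaré/coercivity depend only on L. Here a(u, u) = ∫(u')² + (4/7)·∫u².
Here 0 < c = 4/7 < 1. The condition a(u,u) ≥ α||u||_{H^1}² reads (1−α)∫(u')² ≥ (α−c)∫u². Any admissible α is ≤ 1 (rapidly oscillating u have ∫u²/∫(u')² → 0), and α = 1 would force 0 ≥ (1−c)∫u², impossible since c < 1; so 1−α > 0. By the sharp Poincaré inequality on H^1_0 of an interval of length L, ∫(u')² ≥ (π/L)²∫u² with equality for the first sine mode sin(π(x−x₀)/L) (x₀ the left endpoint), so the inequality holds for all u iff (1−α)(π/L)² ≥ α − c, i.e. α ≤ ((π/L)² + c)/((π/L)² + 1) = (1 + c(L/π)²)/(1 + (L/π)²). With (π/L)² = 1 and c = 4/7, the largest admissible constant is α = ((π/L)² + c)/((π/L)² + 1).
Simplifying, α = 11/14.
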